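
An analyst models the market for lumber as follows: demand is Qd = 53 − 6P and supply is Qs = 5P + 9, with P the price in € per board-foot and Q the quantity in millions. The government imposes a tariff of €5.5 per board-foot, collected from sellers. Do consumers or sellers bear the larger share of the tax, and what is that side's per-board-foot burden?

Sellers bear the larger share: €3 per board-foot.

Without the tax, 53 − 6P = 5P + 9 gives 11P = 44, so P* = €4 and Q* = 29.
With the tax collected from sellers, supply shifts: Qs = 5(P − 5.5) + 9.
Solving gives Q = 14 with consumers paying €6.5 and sellers receiving €1 (the €5.5 wedge).
Per-board-foot burden: consumers €2.5, sellers €3.
Sellers take the larger share because supply is less price-elastic here (demand slope 6 vs supply slope 5).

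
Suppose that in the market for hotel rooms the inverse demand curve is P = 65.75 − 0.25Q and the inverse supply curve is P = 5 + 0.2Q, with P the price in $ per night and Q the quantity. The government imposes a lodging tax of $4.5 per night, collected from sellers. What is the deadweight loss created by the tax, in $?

Deadweight loss = $22.5.

Inverting to Q(P) form: Qd = 263 − 4P; Qs = 5P − 25.
Without the tax, 263 − 4P = 5P − 25 gives 9P = 288, so P* = $32 and Q* = 135.
With the tax collected from sellers, supply shifts: Qs = 5(P − 4.5) − 25.
Solving gives Q = 125 with buyers paying $34.5 and sellers receiving $30 (the $4.5 wedge).
Quantity falls by |ΔQ| = |135 − 125| = 10.
DWL = ½ · t · |ΔQ| = ½ · 4.5 · 10 = $22.5.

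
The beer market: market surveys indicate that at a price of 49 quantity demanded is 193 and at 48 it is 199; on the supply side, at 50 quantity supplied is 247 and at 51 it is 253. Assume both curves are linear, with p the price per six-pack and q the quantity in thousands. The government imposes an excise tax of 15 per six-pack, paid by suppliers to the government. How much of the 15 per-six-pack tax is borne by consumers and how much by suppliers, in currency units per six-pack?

Demand slope: (199 − 193)/(48 − 49) = -6, so qd = 487 − 6p.
Supply slope: (253 − 247)/(51 − 50) = 6, so qs = 6p − 53.
Without the tax, 487 − 6p = 6p − 53 gives 12p = 540, so p* = 45 and q* = 217.
With the tax collected from suppliers, supply shifts: qs = 6(p − 15) − 53.
New equilibrium: consumers pay 52.5, suppliers receive 37.5, q = 172. (Wedge: pb − ps = 15.)
Burden on consumers: 7.5; on suppliers: 7.5. (They sum to 15.)

Consumers bear 7.5 per six-pack; suppliers bear 7.5 per six-pack.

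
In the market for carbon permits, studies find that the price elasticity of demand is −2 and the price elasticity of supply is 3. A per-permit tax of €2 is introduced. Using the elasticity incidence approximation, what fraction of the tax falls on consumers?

Consumers' share ≈ 0.6.

Incidence ratio: consumers' share ≈ εs / (εs + |εd|) = 3 / (3 + 2) = 0.6.
Supply is the more elastic side, so consumers bear the larger share.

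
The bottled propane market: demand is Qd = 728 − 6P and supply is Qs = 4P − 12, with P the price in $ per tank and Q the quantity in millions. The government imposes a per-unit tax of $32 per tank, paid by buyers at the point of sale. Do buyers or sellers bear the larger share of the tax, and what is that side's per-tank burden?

Without the tax, 728 − 6P = 4P − 12 gives 10P = 740, so P* = $74 and Q* = 284.
With the tax collected from buyers, demand (in seller-price terms) shifts: Qd = 728 − 6(P + 32).
New equilibrium: buyers pay $86.8, sellers receive $54.8, Q = 207.2. (Wedge: Pb − Ps = 32.)
Per-tank burden: buyers $12.8, sellers $19.2.
Sellers take the larger share because supply is less price-elastic here (demand slope 6 vs supply slope 4).

Sellers bear the larger share: $19.2 per tank.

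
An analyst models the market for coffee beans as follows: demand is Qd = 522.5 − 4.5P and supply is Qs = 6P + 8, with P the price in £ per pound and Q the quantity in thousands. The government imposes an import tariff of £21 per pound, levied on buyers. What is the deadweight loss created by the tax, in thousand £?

Without the tax, 522.5 − 4.5P = 6P + 8 gives 10.5P = 514.5, so P* = £49 and Q* = 302.
With the tax collected from buyers, demand (in seller-price terms) shifts: Qd = 522.5 − 4.5(P + 21).
Solving gives Q = 248 with buyers paying £61 and producers receiving £40 (the £21 wedge).
Quantity falls by |ΔQ| = |302 − 248| = 54.
DWL = ½ · t · |ΔQ| = ½ · 21 · 54 = £567.

Deadweight loss = £567 thousand.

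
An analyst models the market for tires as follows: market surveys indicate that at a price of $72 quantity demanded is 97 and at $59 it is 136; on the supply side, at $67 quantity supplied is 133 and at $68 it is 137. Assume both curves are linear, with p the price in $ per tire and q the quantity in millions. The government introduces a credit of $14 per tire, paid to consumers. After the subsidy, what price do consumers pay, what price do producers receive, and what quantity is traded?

Consumers pay $56; producers receive $70; quantity = 145.

Demand slope: (136 − 97)/(59 − 72) = -3, so qd = 313 − 3p.
Supply slope: (137 − 133)/(68 − 67) = 4, so qs = 4p − 135.
Before the subsidy: set 313 − 3p = 4p − 135 → p* = $64, q* = 121.
With a per-unit subsidy paid to consumers, each effectively pays p − 14, so demand becomes qd = 313 − 3(p − 14).
Solving gives q = 145 with consumers paying $56 and producers receiving $70 (the $14 wedge).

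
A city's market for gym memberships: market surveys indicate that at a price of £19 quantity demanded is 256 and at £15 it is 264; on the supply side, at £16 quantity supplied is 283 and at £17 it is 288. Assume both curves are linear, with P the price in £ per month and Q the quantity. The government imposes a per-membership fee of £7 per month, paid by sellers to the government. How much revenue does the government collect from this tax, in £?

Demand slope: (264 − 256)/(15 − 19) = -2, so Qd = 294 − 2P.
Supply slope: (288 − 283)/(17 − 16) = 5, so Qs = 5P + 203.
Without the tax, 294 − 2P = 5P + 203 gives 7P = 91, so P* = £13 and Q* = 268.
With the tax collected from sellers, supply shifts: Qs = 5(P − 7) + 203.
Solving gives Q = 258 with consumers paying £18 and sellers receiving £11 (the £7 wedge).
Revenue = t · Q = 7 · 258 = £1806.

Tax revenue = £1806.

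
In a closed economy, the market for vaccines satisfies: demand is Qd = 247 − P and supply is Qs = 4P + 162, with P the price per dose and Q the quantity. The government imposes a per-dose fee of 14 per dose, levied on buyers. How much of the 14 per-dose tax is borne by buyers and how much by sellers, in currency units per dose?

Buyers bear 11.2 per dose; sellers bear 2.8 per dose.

Before the tax: set 247 − P = 4P + 162 → P* = 17, Q* = 230.
With the tax collected from buyers, demand (in seller-price terms) shifts: Qd = 247 − (P + 14).
Solving gives Q = 218.8 with buyers paying 28.2 and sellers receiving 14.2 (the 14 wedge).
Burden on buyers: 11.2; on sellers: 2.8. (They sum to 14.)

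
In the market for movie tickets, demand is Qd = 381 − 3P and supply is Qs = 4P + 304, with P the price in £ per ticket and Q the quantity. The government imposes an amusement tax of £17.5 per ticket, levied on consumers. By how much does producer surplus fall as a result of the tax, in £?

Before the tax: set 381 − 3P = 4P + 304 → P* = £11, Q* = 348.
With the tax collected from consumers, demand (in seller-price terms) shifts: Qd = 381 − 3(P + 17.5).
New equilibrium: consumers pay £21, producers receive £3.5, Q = 318. (Wedge: Pb − Ps = 17.5.)
ΔPS is the trapezoid between Q = 318 and Q = 348 of height £7.5: ½ · (348 + 318) · 7.5 = £2497.5.

Producer surplus falls by £2497.5.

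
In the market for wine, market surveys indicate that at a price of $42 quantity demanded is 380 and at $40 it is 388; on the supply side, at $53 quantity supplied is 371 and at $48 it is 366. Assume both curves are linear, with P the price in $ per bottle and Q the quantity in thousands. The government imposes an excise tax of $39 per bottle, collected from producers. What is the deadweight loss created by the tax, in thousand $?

Deadweight loss = $608.4 thousand.

Demand slope: (388 − 380)/(40 − 42) = -4, so Qd = 548 − 4P.
Supply slope: (366 − 371)/(48 − 53) = 1, so Qs = P + 318.
Without the tax, 548 − 4P = P + 318 gives 5P = 230, so P* = $46 and Q* = 364.
With the tax collected from producers, supply shifts: Qs = (P − 39) + 318.
New equilibrium: consumers pay $53.8, producers receive $14.8, Q = 332.8. (Wedge: Pb − Ps = 39.)
Quantity falls by |ΔQ| = |364 − 332.8| = 31.2.
DWL = ½ · t · |ΔQ| = ½ · 39 · 31.2 = $608.4.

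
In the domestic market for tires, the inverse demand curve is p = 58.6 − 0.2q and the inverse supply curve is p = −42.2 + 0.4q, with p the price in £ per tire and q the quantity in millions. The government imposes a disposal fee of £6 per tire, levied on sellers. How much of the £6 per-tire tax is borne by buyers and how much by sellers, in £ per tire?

Buyers bear £2 per tire; sellers bear £4 per tire.

Inverting to q(p) form: qd = 293 − 5p; qs = 2.5p + 105.5.
Without the tax, 293 − 5p = 2.5p + 105.5 gives 7.5p = 187.5, so p* = £25 and q* = 168.
With the tax collected from sellers, supply shifts: qs = 2.5(p − 6) + 105.5.
New equilibrium: buyers pay £27, sellers receive £21, q = 158. (Wedge: pb − ps = 6.)
Burden on buyers: £2; on sellers: £4. (They sum to £6.)
The less price-elastic side of the market bears the larger share of a per-unit tax.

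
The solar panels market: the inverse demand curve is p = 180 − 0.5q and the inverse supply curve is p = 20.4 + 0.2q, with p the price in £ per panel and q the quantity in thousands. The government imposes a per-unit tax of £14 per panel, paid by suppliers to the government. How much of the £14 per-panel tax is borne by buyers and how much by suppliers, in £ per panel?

Buyers bear £10 per panel; suppliers bear £4 per panel.

Rewrite in direct form: qd = 360 − 2p and qs = 5p − 102.
Without the tax, 360 − 2p = 5p − 102 gives 7p = 462, so p* = £66 and q* = 228.
With the tax collected from suppliers, supply shifts: qs = 5(p − 14) − 102.
Solving gives q = 208 with buyers paying £76 and suppliers receiving £62 (the £14 wedge).
Burden on buyers: £10; on suppliers: £4. (They sum to £14.)
The less price-elastic side of the market bears the larger share of a per-unit tax.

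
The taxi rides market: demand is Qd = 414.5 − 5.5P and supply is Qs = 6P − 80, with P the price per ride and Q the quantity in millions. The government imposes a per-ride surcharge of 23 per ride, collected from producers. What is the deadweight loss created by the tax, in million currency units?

Deadweight loss = 759 million.

Before the tax: set 414.5 − 5.5P = 6P − 80 → P* = 43, Q* = 178.
With the tax collected from producers, supply shifts: Qs = 6(P − 23) − 80.
New equilibrium: consumers pay 55, producers receive 32, Q = 112. (Wedge: Pb − Ps = 23.)
Quantity falls by |ΔQ| = |178 − 112| = 66.
DWL = ½ · t · |ΔQ| = ½ · 23 · 66 = 759.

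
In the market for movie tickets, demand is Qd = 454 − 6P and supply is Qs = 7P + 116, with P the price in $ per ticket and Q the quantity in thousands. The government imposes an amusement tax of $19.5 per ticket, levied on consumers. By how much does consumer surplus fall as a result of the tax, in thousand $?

Consumer surplus falls by $2798.25 thousand.

Before the tax: set 454 − 6P = 7P + 116 → P* = $26, Q* = 298.
With the tax collected from consumers, demand (in seller-price terms) shifts: Qd = 454 − 6(P + 19.5).
Solving gives Q = 235 with consumers paying $36.5 and suppliers receiving $17 (the $19.5 wedge).
ΔCS is the trapezoid between Q = 235 and Q = 298 of height $10.5: ½ · (298 + 235) · 10.5 = $2798.25.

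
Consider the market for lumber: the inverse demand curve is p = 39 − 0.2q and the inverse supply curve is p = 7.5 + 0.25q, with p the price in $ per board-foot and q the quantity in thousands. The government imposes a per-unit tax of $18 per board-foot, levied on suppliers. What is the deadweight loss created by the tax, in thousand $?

Deadweight loss = $360 thousand.

Rewrite in direct form: qd = 195 − 5p and qs = 4p − 30.
Without the tax, 195 − 5p = 4p − 30 gives 9p = 225, so p* = $25 and q* = 70.
With the tax collected from suppliers, supply shifts: qs = 4(p − 18) − 30.
New equilibrium: buyers pay $33, suppliers receive $15, q = 30. (Wedge: pb − ps = 18.)
Quantity falls by |ΔQ| = |70 − 30| = 40.
DWL = ½ · t · |ΔQ| = ½ · 18 · 40 = $360.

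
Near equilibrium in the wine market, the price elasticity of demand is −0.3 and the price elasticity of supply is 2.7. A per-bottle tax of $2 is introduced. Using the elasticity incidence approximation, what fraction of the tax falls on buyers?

Incidence ratio: buyers' share ≈ εs / (εs + |εd|) = 2.7 / (2.7 + 0.3) = 0.9.
Supply is the more elastic side, so buyers bear the larger share.

Buyers' share ≈ 0.9.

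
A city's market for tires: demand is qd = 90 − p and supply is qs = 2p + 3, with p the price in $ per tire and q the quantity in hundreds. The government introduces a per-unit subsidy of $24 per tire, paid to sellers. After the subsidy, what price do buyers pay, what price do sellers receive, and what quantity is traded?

Buyers pay $13; sellers receive $37; quantity = 77.

Without the subsidy, 90 − p = 2p + 3 gives 3p = 87, so p* = $29 and q* = 61.
With a per-unit subsidy paid to sellers, each receives p + 24 per unit sold, so supply becomes qs = 2(p + 24) + 3.
New equilibrium: buyers pay $13, sellers receive $37, q = 77. (Wedge: pb − ps = −24.)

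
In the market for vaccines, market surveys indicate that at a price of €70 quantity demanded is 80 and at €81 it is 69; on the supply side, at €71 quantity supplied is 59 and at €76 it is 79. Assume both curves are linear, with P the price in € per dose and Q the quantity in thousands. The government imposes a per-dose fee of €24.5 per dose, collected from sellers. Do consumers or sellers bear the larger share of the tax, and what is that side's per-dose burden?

Demand slope: (69 − 80)/(81 − 70) = -1, so Qd = 150 − P.
Supply slope: (79 − 59)/(76 − 71) = 4, so Qs = 4P − 225.
Before the tax: set 150 − P = 4P − 225 → P* = €75, Q* = 75.
With the tax collected from sellers, supply shifts: Qs = 4(P − 24.5) − 225.
Solving gives Q = 55.4 with consumers paying €94.6 and sellers receiving €70.1 (the €24.5 wedge).
Per-dose burden: consumers €19.6, sellers €4.9.
Consumers take the larger share because demand is less price-elastic here (demand slope 1 vs supply slope 4).

Consumers bear the larger share: €19.6 per dose.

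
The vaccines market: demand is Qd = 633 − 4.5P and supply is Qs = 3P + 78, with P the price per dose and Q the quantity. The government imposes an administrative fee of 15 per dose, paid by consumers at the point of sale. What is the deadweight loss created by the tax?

Without the tax, 633 − 4.5P = 3P + 78 gives 7.5P = 555, so P* = 74 and Q* = 300.
With the tax collected from consumers, demand (in seller-price terms) shifts: Qd = 633 − 4.5(P + 15).
New equilibrium: consumers pay 80, producers receive 65, Q = 273. (Wedge: Pb − Ps = 15.)
Quantity falls by |ΔQ| = |300 − 273| = 27.
DWL = ½ · t · |ΔQ| = ½ · 15 · 27 = 202.5.

Deadweight loss = 202.5.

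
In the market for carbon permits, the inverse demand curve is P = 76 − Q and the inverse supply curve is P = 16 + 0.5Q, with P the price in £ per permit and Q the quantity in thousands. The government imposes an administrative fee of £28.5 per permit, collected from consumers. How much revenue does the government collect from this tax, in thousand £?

Rewrite in direct form: Qd = 76 − P and Qs = 2P − 32.
Without the tax, 76 − P = 2P − 32 gives 3P = 108, so P* = £36 and Q* = 40.
With the tax collected from consumers, demand (in seller-price terms) shifts: Qd = 76 − (P + 28.5).
Solving gives Q = 21 with consumers paying £55 and producers receiving £26.5 (the £28.5 wedge).
Revenue = t · Q = 28.5 · 21 = £598.5.

Tax revenue = £598.5 thousand.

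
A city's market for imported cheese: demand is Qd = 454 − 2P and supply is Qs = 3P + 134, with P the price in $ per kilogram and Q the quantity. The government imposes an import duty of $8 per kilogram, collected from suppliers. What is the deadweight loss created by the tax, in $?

Without the tax, 454 − 2P = 3P + 134 gives 5P = 320, so P* = $64 and Q* = 326.
With the tax collected from suppliers, supply shifts: Qs = 3(P − 8) + 134.
New equilibrium: consumers pay $68.8, suppliers receive $60.8, Q = 316.4. (Wedge: Pb − Ps = 8.)
Quantity falls by |ΔQ| = |326 − 316.4| = 9.6.
DWL = ½ · t · |ΔQ| = ½ · 8 · 9.6 = $38.4.

Deadweight loss = $38.4.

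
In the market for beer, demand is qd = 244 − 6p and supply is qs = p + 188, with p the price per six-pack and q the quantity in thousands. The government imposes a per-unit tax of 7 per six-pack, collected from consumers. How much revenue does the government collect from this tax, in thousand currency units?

Without the tax, 244 − 6p = p + 188 gives 7p = 56, so p* = 8 and q* = 196.
With the tax collected from consumers, demand (in seller-price terms) shifts: qd = 244 − 6(p + 7).
Solving gives q = 190 with consumers paying 9 and sellers receiving 2 (the 7 wedge).
Revenue = t · Q = 7 · 190 = 1330.

Tax revenue = 1330 thousand.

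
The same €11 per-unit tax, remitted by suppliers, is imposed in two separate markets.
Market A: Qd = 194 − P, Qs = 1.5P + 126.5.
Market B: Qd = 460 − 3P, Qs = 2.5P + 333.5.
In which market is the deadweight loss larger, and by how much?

Market A: pre-tax P* = €27, Q* = 167; post-tax Q = 160.4; deadweight loss = €36.3.
Market B: pre-tax P* = €23, Q* = 391; post-tax Q = 376; deadweight loss = €82.5.
Difference: €36.3 vs €82.5 → market B is larger by €46.2.

Market B, by €46.2.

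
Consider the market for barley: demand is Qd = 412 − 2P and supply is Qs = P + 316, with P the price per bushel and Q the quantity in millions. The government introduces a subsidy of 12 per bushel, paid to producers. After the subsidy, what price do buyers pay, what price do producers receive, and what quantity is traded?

Before the subsidy: set 412 − 2P = P + 316 → P* = 32, Q* = 348.
With a per-unit subsidy paid to producers, each receives P + 12 per unit sold, so supply becomes Qs = (P + 12) + 316.
Solving gives Q = 356 with buyers paying 28 and producers receiving 40 (the 12 wedge).

Buyers pay 28; producers receive 40; quantity = 356.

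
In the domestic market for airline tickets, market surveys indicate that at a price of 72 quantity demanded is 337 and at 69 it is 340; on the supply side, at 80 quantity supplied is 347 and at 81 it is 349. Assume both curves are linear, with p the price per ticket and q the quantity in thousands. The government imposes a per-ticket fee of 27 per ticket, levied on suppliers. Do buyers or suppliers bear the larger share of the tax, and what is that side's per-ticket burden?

Buyers bear the larger share: 18 per ticket.

Demand slope: (340 − 337)/(69 − 72) = -1, so qd = 409 − p.
Supply slope: (349 − 347)/(81 − 80) = 2, so qs = 2p + 187.
Without the tax, 409 − p = 2p + 187 gives 3p = 222, so p* = 74 and q* = 335.
With the tax collected from suppliers, supply shifts: qs = 2(p − 27) + 187.
Solving gives q = 317 with buyers paying 92 and suppliers receiving 65 (the 27 wedge).
Per-ticket burden: buyers 18, suppliers 9.
Buyers take the larger share because demand is less price-elastic here (demand slope 1 vs supply slope 2).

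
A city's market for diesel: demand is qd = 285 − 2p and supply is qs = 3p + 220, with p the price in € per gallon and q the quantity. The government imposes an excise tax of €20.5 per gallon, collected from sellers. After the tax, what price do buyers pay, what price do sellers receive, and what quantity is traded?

Buyers pay €25.3; sellers receive €4.8; quantity = 234.4.

Without the tax, 285 − 2p = 3p + 220 gives 5p = 65, so p* = €13 and q* = 259.
With the tax collected from sellers, supply shifts: qs = 3(p − 20.5) + 220.
New equilibrium: buyers pay €25.3, sellers receive €4.8, q = 234.4. (Wedge: pb − ps = 20.5.)
The less price-elastic side of the market bears the larger share of a per-unit tax.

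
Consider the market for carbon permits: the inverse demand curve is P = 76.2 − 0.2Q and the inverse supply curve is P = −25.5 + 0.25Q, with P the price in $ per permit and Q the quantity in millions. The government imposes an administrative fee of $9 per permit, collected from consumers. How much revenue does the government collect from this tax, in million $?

Tax revenue = $1854 million.

Rewrite in direct form: Qd = 381 − 5P and Qs = 4P + 102.
Without the tax, 381 − 5P = 4P + 102 gives 9P = 279, so P* = $31 and Q* = 226.
With the tax collected from consumers, demand (in seller-price terms) shifts: Qd = 381 − 5(P + 9).
Solving gives Q = 206 with consumers paying $35 and producers receiving $26 (the $9 wedge).
Revenue = t · Q = 9 · 206 = $1854.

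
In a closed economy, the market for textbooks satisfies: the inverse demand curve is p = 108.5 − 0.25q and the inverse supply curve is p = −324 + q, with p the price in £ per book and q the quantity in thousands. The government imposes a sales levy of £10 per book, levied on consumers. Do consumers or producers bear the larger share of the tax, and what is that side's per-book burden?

Rewrite in direct form: qd = 434 − 4p and qs = p + 324.
Without the tax, 434 − 4p = p + 324 gives 5p = 110, so p* = £22 and q* = 346.
With the tax collected from consumers, demand (in seller-price terms) shifts: qd = 434 − 4(p + 10).
New equilibrium: consumers pay £24, producers receive £14, q = 338. (Wedge: pb − ps = 10.)
Per-book burden: consumers £2, producers £8.
Producers take the larger share because supply is less price-elastic here (demand slope 4 vs supply slope 1).
The less price-elastic side of the market bears the larger share of a per-unit tax.

Producers bear the larger share: £8 per book.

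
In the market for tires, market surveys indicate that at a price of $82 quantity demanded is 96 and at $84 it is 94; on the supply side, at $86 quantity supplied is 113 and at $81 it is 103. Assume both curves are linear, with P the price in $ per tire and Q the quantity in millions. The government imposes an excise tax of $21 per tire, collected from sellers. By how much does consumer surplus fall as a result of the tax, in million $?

Demand slope: (94 − 96)/(84 − 82) = -1, so Qd = 178 − P.
Supply slope: (103 − 113)/(81 − 86) = 2, so Qs = 2P − 59.
Without the tax, 178 − P = 2P − 59 gives 3P = 237, so P* = $79 and Q* = 99.
With the tax collected from sellers, supply shifts: Qs = 2(P − 21) − 59.
New equilibrium: consumers pay $93, sellers receive $72, Q = 85. (Wedge: Pb − Ps = 21.)
ΔCS is the trapezoid between Q = 85 and Q = 99 of height $14: ½ · (99 + 85) · 14 = $1288.

Consumer surplus falls by $1288 million.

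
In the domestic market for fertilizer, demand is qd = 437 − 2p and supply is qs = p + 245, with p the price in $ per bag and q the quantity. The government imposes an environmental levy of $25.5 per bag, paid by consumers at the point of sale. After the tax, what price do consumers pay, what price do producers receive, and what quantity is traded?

Consumers pay $72.5; producers receive $47; quantity = 292.

Before the tax: set 437 − 2p = p + 245 → p* = $64, q* = 309.
With the tax collected from consumers, demand (in seller-price terms) shifts: qd = 437 − 2(p + 25.5).
New equilibrium: consumers pay $72.5, producers receive $47, q = 292. (Wedge: pb − ps = 25.5.)
The less price-elastic side of the market bears the larger share of a per-unit tax.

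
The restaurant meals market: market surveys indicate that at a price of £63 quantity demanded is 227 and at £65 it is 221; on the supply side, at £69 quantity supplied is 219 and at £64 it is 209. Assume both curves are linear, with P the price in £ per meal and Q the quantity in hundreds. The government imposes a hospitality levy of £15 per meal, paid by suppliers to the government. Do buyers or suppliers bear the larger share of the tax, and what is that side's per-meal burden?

Demand slope: (221 − 227)/(65 − 63) = -3, so Qd = 416 − 3P.
Supply slope: (209 − 219)/(64 − 69) = 2, so Qs = 2P + 81.
Without the tax, 416 − 3P = 2P + 81 gives 5P = 335, so P* = £67 and Q* = 215.
With the tax collected from suppliers, supply shifts: Qs = 2(P − 15) + 81.
Solving gives Q = 197 with buyers paying £73 and suppliers receiving £58 (the £15 wedge).
Per-meal burden: buyers £6, suppliers £9.
Suppliers take the larger share because supply is less price-elastic here (demand slope 3 vs supply slope 2).

Suppliers bear the larger share: £9 per meal.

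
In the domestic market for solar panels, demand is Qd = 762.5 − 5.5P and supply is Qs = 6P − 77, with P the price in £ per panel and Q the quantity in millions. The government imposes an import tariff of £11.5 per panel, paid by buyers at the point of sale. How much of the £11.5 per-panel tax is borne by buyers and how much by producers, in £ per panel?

Without the tax, 762.5 − 5.5P = 6P − 77 gives 11.5P = 839.5, so P* = £73 and Q* = 361.
With the tax collected from buyers, demand (in seller-price terms) shifts: Qd = 762.5 − 5.5(P + 11.5).
New equilibrium: buyers pay £79, producers receive £67.5, Q = 328. (Wedge: Pb − Ps = 11.5.)
Burden on buyers: £6; on producers: £5.5. (They sum to £11.5.)
The less price-elastic side of the market bears the larger share of a per-unit tax.

Buyers bear £6 per panel; producers bear £5.5 per panel.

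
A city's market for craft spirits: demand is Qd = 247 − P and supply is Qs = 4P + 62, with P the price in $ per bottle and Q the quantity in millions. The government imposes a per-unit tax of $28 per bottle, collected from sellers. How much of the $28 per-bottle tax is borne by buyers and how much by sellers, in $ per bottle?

Buyers bear $22.4 per bottle; sellers bear $5.6 per bottle.

Without the tax, 247 − P = 4P + 62 gives 5P = 185, so P* = $37 and Q* = 210.
With the tax collected from sellers, supply shifts: Qs = 4(P − 28) + 62.
Solving gives Q = 187.6 with buyers paying $59.4 and sellers receiving $31.4 (the $28 wedge).
Burden on buyers: $22.4; on sellers: $5.6. (They sum to $28.)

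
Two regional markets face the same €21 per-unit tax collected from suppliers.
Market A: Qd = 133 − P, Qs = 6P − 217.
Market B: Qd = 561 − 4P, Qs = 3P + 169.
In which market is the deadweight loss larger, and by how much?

Market A: pre-tax P* = €50, Q* = 83; post-tax Q = 65; deadweight loss = €189.
Market B: pre-tax P* = €56, Q* = 337; post-tax Q = 301; deadweight loss = €378.
Difference: €189 vs €378 → market B is larger by €189.

Market B, by €189.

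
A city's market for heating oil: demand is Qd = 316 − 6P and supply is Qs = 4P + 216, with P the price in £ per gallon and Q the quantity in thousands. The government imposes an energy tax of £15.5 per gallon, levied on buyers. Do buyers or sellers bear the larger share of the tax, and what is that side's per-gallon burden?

Sellers bear the larger share: £9.3 per gallon.

Before the tax: set 316 − 6P = 4P + 216 → P* = £10, Q* = 256.
With the tax collected from buyers, demand (in seller-price terms) shifts: Qd = 316 − 6(P + 15.5).
Solving gives Q = 218.8 with buyers paying £16.2 and sellers receiving £0.7 (the £15.5 wedge).
Per-gallon burden: buyers £6.2, sellers £9.3.
Sellers take the larger share because supply is less price-elastic here (demand slope 6 vs supply slope 4).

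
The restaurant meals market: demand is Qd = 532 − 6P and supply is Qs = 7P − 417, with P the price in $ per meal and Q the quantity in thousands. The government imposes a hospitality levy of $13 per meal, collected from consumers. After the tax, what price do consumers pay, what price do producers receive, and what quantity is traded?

Without the tax, 532 − 6P = 7P − 417 gives 13P = 949, so P* = $73 and Q* = 94.
With the tax collected from consumers, demand (in seller-price terms) shifts: Qd = 532 − 6(P + 13).
Solving gives Q = 52 with consumers paying $80 and producers receiving $67 (the $13 wedge).

Consumers pay $80; producers receive $67; quantity = 52.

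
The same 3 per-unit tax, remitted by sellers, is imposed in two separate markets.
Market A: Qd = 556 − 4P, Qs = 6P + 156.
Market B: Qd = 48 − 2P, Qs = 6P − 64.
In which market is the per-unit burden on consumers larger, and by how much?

Market B, by 0.45.

Market A: pre-tax P* = 40, Q* = 396; post-tax Q = 388.8; per-unit burden on consumers = 1.8.
Market B: pre-tax P* = 14, Q* = 20; post-tax Q = 15.5; per-unit burden on consumers = 2.25.
Difference: 1.8 vs 2.25 → market B is larger by 0.45.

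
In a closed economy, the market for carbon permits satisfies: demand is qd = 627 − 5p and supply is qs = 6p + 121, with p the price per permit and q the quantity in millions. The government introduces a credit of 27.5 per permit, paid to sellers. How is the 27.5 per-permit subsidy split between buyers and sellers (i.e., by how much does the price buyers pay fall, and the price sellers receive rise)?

Before the subsidy: set 627 − 5p = 6p + 121 → p* = 46, q* = 397.
With a per-unit subsidy paid to sellers, each receives p + 27.5 per unit sold, so supply becomes qs = 6(p + 27.5) + 121.
Solving gives q = 472 with buyers paying 31 and sellers receiving 58.5 (the 27.5 wedge).
Gain to buyers: 15; to sellers: 12.5. (They sum to 27.5.)

Buyers gain 15 per permit; sellers gain 12.5 per permit.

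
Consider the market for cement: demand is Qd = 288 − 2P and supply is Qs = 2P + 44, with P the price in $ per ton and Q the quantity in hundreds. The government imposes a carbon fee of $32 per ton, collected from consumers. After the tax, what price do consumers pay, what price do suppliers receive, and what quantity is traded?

Without the tax, 288 − 2P = 2P + 44 gives 4P = 244, so P* = $61 and Q* = 166.
With the tax collected from consumers, demand (in seller-price terms) shifts: Qd = 288 − 2(P + 32).
New equilibrium: consumers pay $77, suppliers receive $45, Q = 134. (Wedge: Pb − Ps = 32.)
The less price-elastic side of the market bears the larger share of a per-unit tax.

Consumers pay $77; suppliers receive $45; quantity = 134.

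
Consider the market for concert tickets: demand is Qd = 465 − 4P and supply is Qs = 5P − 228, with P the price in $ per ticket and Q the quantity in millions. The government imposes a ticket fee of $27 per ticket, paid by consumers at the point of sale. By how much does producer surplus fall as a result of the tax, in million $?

Without the tax, 465 − 4P = 5P − 228 gives 9P = 693, so P* = $77 and Q* = 157.
With the tax collected from consumers, demand (in seller-price terms) shifts: Qd = 465 − 4(P + 27).
New equilibrium: consumers pay $92, sellers receive $65, Q = 97. (Wedge: Pb − Ps = 27.)
ΔPS is the trapezoid between Q = 97 and Q = 157 of height $12: ½ · (157 + 97) · 12 = $1524.

Producer surplus falls by $1524 million.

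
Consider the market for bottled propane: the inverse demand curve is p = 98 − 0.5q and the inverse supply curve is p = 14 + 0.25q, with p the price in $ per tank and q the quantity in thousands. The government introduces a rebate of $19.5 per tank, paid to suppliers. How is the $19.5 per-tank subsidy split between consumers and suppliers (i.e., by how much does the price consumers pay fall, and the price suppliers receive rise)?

Consumers gain $13 per tank; suppliers gain $6.5 per tank.

Inverting to q(p) form: qd = 196 − 2p; qs = 4p − 56.
Without the subsidy, 196 − 2p = 4p − 56 gives 6p = 252, so p* = $42 and q* = 112.
With a per-unit subsidy paid to suppliers, each receives p + 19.5 per unit sold, so supply becomes qs = 4(p + 19.5) − 56.
New equilibrium: consumers pay $29, suppliers receive $48.5, q = 138. (Wedge: pb − ps = −19.5.)
Gain to consumers: $13; to suppliers: $6.5. (They sum to $19.5.)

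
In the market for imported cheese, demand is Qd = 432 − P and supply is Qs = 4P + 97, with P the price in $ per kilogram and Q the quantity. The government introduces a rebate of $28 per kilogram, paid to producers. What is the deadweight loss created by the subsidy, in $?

Without the subsidy, 432 − P = 4P + 97 gives 5P = 335, so P* = $67 and Q* = 365.
With a per-unit subsidy paid to producers, each receives P + 28 per unit sold, so supply becomes Qs = 4(P + 28) + 97.
Solving gives Q = 387.4 with buyers paying $44.6 and producers receiving $72.6 (the $28 wedge).
Quantity rises by |ΔQ| = |365 − 387.4| = 22.4.
DWL = ½ · t · |ΔQ| = ½ · 28 · 22.4 = $313.6.

Deadweight loss = $313.6.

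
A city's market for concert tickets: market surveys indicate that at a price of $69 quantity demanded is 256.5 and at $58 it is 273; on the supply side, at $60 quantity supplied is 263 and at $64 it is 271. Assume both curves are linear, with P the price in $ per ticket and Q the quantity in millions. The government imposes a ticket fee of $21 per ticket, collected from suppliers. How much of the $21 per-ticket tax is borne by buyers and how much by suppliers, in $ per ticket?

Buyers bear $12 per ticket; suppliers bear $9 per ticket.

Demand slope: (273 − 256.5)/(58 − 69) = -1.5, so Qd = 360 − 1.5P.
Supply slope: (271 − 263)/(64 − 60) = 2, so Qs = 2P + 143.
Without the tax, 360 − 1.5P = 2P + 143 gives 3.5P = 217, so P* = $62 and Q* = 267.
With the tax collected from suppliers, supply shifts: Qs = 2(P − 21) + 143.
Solving gives Q = 249 with buyers paying $74 and suppliers receiving $53 (the $21 wedge).
Burden on buyers: $12; on suppliers: $9. (They sum to $21.)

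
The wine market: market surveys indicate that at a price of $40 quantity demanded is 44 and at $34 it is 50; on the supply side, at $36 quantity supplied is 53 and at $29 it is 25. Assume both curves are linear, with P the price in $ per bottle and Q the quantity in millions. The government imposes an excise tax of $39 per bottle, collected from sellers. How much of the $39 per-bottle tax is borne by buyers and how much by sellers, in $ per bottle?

Demand slope: (50 − 44)/(34 − 40) = -1, so Qd = 84 − P.
Supply slope: (25 − 53)/(29 − 36) = 4, so Qs = 4P − 91.
Without the tax, 84 − P = 4P − 91 gives 5P = 175, so P* = $35 and Q* = 49.
With the tax collected from sellers, supply shifts: Qs = 4(P − 39) − 91.
Solving gives Q = 17.8 with buyers paying $66.2 and sellers receiving $27.2 (the $39 wedge).
Burden on buyers: $31.2; on sellers: $7.8. (They sum to $39.)

Buyers bear $31.2 per bottle; sellers bear $7.8 per bottle.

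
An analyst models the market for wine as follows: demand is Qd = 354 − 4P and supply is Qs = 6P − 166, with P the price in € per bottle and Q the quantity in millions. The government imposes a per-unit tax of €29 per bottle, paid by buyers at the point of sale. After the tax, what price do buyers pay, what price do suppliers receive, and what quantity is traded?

Buyers pay €69.4; suppliers receive €40.4; quantity = 76.4.

Before the tax: set 354 − 4P = 6P − 166 → P* = €52, Q* = 146.
With the tax collected from buyers, demand (in seller-price terms) shifts: Qd = 354 − 4(P + 29).
Solving gives Q = 76.4 with buyers paying €69.4 and suppliers receiving €40.4 (the €29 wedge).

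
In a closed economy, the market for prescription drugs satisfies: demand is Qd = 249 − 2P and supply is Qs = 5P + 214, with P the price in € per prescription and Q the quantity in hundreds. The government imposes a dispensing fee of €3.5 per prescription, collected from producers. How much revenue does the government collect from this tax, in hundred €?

Tax revenue = €819 hundred.

Before the tax: set 249 − 2P = 5P + 214 → P* = €5, Q* = 239.
With the tax collected from producers, supply shifts: Qs = 5(P − 3.5) + 214.
Solving gives Q = 234 with consumers paying €7.5 and producers receiving €4 (the €3.5 wedge).
Revenue = t · Q = 3.5 · 234 = €819.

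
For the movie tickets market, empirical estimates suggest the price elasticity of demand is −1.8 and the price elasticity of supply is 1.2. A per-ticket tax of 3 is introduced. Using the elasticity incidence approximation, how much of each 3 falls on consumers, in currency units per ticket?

Consumers bear ≈ 1.2 per ticket.

Incidence ratio: consumers' share ≈ εs / (εs + |εd|) = 1.2 / (1.2 + 1.8) = 0.4.
So consumers bear ≈ 0.4 × 3 = 1.2; suppliers bear 1.8.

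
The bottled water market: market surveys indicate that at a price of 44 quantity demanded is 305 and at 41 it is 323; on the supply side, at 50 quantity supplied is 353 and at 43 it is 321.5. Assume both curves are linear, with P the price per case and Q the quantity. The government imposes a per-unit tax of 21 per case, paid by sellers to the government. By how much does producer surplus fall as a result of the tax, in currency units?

Demand slope: (323 − 305)/(41 − 44) = -6, so Qd = 569 − 6P.
Supply slope: (321.5 − 353)/(43 − 50) = 4.5, so Qs = 4.5P + 128.
Before the tax: set 569 − 6P = 4.5P + 128 → P* = 42, Q* = 317.
With the tax collected from sellers, supply shifts: Qs = 4.5(P − 21) + 128.
Solving gives Q = 263 with buyers paying 51 and sellers receiving 30 (the 21 wedge).
ΔPS is the trapezoid between Q = 263 and Q = 317 of height 12: ½ · (317 + 263) · 12 = 3480.

Producer surplus falls by 3480.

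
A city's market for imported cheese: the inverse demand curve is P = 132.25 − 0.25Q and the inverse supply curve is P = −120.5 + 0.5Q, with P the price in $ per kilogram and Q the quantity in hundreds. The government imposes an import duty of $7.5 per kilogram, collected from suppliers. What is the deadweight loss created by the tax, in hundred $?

Deadweight loss = $37.5 hundred.

Rewrite in direct form: Qd = 529 − 4P and Qs = 2P + 241.
Without the tax, 529 − 4P = 2P + 241 gives 6P = 288, so P* = $48 and Q* = 337.
With the tax collected from suppliers, supply shifts: Qs = 2(P − 7.5) + 241.
Solving gives Q = 327 with consumers paying $50.5 and suppliers receiving $43 (the $7.5 wedge).
Quantity falls by |ΔQ| = |337 − 327| = 10.
DWL = ½ · t · |ΔQ| = ½ · 7.5 · 10 = $37.5.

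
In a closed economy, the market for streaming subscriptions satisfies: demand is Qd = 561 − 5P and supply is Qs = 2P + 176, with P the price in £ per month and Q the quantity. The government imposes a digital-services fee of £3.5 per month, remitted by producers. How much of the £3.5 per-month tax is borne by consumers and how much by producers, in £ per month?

Consumers bear £1 per month; producers bear £2.5 per month.

Before the tax: set 561 − 5P = 2P + 176 → P* = £55, Q* = 286.
With the tax collected from producers, supply shifts: Qs = 2(P − 3.5) + 176.
Solving gives Q = 281 with consumers paying £56 and producers receiving £52.5 (the £3.5 wedge).
Burden on consumers: £1; on producers: £2.5. (They sum to £3.5.)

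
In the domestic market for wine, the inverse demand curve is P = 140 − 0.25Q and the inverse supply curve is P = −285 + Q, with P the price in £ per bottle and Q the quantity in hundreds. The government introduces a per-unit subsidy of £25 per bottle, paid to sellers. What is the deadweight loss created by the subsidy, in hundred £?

Inverting to Q(P) form: Qd = 560 − 4P; Qs = P + 285.
Without the subsidy, 560 − 4P = P + 285 gives 5P = 275, so P* = £55 and Q* = 340.
With a per-unit subsidy paid to sellers, each receives P + 25 per unit sold, so supply becomes Qs = (P + 25) + 285.
New equilibrium: consumers pay £50, sellers receive £75, Q = 360. (Wedge: Pb − Ps = −25.)
Quantity rises by |ΔQ| = |340 − 360| = 20.
DWL = ½ · t · |ΔQ| = ½ · 25 · 20 = £250.

Deadweight loss = £250 hundred.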